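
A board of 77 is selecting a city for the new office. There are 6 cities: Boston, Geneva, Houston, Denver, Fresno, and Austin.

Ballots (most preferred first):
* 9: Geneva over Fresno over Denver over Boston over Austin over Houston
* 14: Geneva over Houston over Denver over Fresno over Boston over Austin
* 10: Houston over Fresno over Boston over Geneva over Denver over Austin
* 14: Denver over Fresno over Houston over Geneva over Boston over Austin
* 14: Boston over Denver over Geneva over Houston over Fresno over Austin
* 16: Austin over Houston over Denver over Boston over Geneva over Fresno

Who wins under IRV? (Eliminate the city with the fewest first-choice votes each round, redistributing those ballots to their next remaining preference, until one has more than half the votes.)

Boston

Round 1: Boston 14, Geneva 23, Houston 10, Denver 14, Fresno 0, Austin 16. Fresno eliminated.
Round 2: Boston 14, Geneva 23, Houston 10, Denver 14, Austin 16. Houston eliminated.
Round 3: Boston 24, Geneva 23, Denver 14, Austin 16. Denver eliminated.
Round 4: Boston 24, Geneva 37, Austin 16. Austin eliminated.
Round 5: Boston 40, Geneva 37. Boston has a majority (≥39).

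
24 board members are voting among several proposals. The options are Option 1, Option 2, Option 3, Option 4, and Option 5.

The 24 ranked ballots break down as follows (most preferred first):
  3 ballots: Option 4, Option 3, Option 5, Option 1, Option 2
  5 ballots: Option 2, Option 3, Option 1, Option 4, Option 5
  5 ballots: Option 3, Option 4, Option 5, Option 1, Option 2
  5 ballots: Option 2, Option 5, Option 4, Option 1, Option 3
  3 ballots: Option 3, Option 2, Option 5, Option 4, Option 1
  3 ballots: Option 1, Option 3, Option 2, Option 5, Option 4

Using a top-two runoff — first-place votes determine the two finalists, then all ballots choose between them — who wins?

Round 1 first-place votes: Option 1 3, Option 2 10, Option 3 8, Option 4 3, Option 5 0. Option 2 and Option 3 advance.
Runoff: Option 2 is ranked above Option 3 on 10 ballots, Option 3 above Option 2 on 14.

Option 3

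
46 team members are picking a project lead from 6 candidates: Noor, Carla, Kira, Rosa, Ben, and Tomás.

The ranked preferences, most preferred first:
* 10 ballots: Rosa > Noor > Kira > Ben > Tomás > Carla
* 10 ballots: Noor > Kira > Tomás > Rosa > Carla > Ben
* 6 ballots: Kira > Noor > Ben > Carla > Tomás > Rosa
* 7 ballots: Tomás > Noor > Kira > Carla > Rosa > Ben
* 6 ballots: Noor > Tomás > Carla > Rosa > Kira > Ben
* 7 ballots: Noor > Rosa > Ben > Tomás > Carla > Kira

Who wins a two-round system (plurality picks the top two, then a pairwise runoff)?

Round 1 first-place votes: Noor 23, Carla 0, Kira 6, Rosa 10, Ben 0, Tomás 7. Noor and Rosa advance.
Runoff: Noor is ranked above Rosa on 36 ballots, Rosa above Noor on 10.

Noor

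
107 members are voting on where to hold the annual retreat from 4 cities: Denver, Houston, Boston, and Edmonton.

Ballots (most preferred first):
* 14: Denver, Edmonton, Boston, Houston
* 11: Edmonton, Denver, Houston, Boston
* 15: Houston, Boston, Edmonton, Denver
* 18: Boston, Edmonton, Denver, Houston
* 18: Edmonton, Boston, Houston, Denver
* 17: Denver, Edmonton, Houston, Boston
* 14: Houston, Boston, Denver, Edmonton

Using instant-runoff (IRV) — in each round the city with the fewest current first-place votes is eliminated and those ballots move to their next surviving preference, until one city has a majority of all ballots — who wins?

Edmonton

Round 1: Denver 31, Houston 29, Boston 18, Edmonton 29. Boston eliminated.
Round 2: Denver 31, Houston 29, Edmonton 47. Houston eliminated.
Round 3: Denver 45, Edmonton 62. Edmonton has a majority (≥54).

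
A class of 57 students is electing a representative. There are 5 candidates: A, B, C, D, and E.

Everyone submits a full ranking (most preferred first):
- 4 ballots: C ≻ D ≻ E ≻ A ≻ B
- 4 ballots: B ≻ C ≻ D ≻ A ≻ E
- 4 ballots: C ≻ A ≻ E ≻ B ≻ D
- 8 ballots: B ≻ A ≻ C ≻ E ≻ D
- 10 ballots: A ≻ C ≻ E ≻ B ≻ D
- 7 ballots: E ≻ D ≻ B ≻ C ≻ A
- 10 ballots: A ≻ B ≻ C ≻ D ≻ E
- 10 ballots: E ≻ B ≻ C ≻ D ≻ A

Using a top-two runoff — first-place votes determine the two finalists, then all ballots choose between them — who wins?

A

Round 1 first-place votes: A 20, B 12, C 8, D 0, E 17. A and E advance.
Runoff: A is ranked above E on 36 ballots, E above A on 21.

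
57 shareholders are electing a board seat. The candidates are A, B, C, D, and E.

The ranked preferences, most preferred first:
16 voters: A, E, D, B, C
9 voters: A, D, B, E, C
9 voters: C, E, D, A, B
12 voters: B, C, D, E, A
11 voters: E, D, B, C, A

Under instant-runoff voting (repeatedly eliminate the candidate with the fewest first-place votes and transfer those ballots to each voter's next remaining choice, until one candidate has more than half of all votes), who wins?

Round 1: A 25, B 12, C 9, D 0, E 11. D eliminated.
Round 2: A 25, B 12, C 9, E 11. C eliminated.
Round 3: A 25, B 12, E 20. B eliminated.
Round 4: A 25, E 32. E has a majority (≥29).

E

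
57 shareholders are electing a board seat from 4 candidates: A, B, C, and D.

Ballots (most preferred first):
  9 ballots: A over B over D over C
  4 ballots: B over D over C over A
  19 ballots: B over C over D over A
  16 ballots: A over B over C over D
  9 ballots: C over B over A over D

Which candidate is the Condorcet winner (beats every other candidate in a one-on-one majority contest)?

B

B vs A: 32–25
B vs C: 48–9
B vs D: 57–0
B beats every other candidate.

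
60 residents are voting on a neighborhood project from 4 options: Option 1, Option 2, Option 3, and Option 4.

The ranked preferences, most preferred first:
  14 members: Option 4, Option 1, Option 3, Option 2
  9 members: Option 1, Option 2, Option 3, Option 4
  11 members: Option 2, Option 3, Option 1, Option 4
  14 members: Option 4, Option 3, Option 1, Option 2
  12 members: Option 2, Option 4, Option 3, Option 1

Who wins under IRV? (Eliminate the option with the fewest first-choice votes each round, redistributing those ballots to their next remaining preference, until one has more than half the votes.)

Round 1: Option 1 9, Option 2 23, Option 3 0, Option 4 28. Option 3 eliminated.
Round 2: Option 1 9, Option 2 23, Option 4 28. Option 1 eliminated.
Round 3: Option 2 32, Option 4 28. Option 2 has a majority (≥31).

Option 2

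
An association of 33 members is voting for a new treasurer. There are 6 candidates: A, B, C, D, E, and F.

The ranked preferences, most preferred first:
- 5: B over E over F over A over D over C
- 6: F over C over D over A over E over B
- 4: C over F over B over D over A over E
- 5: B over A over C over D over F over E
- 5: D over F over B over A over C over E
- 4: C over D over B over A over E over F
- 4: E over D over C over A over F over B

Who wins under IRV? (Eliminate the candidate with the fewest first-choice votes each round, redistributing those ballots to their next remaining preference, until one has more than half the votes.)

C

Round 1: A 0, B 10, C 8, D 5, E 4, F 6. A eliminated.
Round 2: B 10, C 8, D 5, E 4, F 6. E eliminated.
Round 3: B 10, C 8, D 9, F 6. F eliminated.
Round 4: B 10, C 14, D 9. D eliminated.
Round 5: B 15, C 18. C has a majority (≥17).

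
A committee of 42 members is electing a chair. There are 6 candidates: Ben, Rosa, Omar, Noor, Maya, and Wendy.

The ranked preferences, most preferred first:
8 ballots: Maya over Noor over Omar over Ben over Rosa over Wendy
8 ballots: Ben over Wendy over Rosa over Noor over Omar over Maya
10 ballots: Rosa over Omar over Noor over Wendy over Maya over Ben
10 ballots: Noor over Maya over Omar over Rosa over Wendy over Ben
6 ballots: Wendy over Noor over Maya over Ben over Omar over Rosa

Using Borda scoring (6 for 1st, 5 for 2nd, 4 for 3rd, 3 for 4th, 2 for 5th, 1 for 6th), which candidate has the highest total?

Ben: 8×3 + 8×6 + 10×1 + 10×1 + 6×3 = 110
Rosa: 8×2 + 8×4 + 10×6 + 10×3 + 6×1 = 144
Omar: 8×4 + 8×2 + 10×5 + 10×4 + 6×2 = 150
Noor: 8×5 + 8×3 + 10×4 + 10×6 + 6×5 = 194
Maya: 8×6 + 8×1 + 10×2 + 10×5 + 6×4 = 150
Wendy: 8×1 + 8×5 + 10×3 + 10×2 + 6×6 = 134

Noor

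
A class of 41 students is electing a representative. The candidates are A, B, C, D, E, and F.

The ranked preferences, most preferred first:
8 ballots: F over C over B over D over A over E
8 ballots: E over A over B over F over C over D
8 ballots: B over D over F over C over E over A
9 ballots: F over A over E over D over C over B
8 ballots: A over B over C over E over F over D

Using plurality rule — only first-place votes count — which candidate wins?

F

First-place votes: A 8, B 8, C 0, D 0, E 8, F 17.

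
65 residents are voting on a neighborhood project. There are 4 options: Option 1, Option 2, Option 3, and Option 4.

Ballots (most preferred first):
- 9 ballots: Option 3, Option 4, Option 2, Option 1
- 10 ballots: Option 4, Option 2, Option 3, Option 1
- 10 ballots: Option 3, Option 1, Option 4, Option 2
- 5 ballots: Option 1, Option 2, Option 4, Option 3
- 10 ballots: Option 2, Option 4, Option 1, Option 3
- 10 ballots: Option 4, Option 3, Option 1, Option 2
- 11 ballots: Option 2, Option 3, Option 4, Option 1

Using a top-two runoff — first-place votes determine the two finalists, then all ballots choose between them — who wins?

Round 1 first-place votes: Option 1 5, Option 2 21, Option 3 19, Option 4 20. Option 2 and Option 4 advance.
Runoff: Option 2 is ranked above Option 4 on 26 ballots, Option 4 above Option 2 on 39.

Option 4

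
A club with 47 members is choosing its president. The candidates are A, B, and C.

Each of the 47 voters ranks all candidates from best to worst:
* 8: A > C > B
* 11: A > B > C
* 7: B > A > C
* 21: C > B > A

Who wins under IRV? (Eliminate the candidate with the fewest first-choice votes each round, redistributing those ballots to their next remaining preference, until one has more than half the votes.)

Round 1: A 19, B 7, C 21. B eliminated.
Round 2: A 26, C 21. A has a majority (≥24).

A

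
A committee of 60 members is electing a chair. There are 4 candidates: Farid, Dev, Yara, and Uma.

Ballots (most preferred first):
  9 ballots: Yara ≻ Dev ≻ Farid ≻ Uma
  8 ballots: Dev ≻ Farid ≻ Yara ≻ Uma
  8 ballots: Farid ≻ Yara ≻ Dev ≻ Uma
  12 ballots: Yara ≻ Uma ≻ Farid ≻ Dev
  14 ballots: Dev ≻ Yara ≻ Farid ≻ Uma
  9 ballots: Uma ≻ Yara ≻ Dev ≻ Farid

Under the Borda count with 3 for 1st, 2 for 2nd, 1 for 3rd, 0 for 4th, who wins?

Farid: 9×1 + 8×2 + 8×3 + 12×1 + 14×1 + 9×0 = 75
Dev: 9×2 + 8×3 + 8×1 + 12×0 + 14×3 + 9×1 = 101
Yara: 9×3 + 8×1 + 8×2 + 12×3 + 14×2 + 9×2 = 133
Uma: 9×0 + 8×0 + 8×0 + 12×2 + 14×0 + 9×3 = 51

Yara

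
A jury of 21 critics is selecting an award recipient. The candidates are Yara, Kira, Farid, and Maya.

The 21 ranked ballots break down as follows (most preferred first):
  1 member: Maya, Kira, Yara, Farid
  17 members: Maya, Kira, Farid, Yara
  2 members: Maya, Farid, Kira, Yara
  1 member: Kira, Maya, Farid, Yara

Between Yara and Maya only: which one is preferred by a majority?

Maya

Yara is ranked above Maya on 0 ballots; Maya above Yara on 21.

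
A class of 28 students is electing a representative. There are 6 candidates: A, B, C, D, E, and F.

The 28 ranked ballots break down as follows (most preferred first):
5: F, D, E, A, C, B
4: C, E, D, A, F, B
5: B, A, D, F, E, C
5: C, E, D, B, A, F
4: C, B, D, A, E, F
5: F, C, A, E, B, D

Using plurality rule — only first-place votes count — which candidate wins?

C

First-place votes: A 0, B 5, C 13, D 0, E 0, F 10.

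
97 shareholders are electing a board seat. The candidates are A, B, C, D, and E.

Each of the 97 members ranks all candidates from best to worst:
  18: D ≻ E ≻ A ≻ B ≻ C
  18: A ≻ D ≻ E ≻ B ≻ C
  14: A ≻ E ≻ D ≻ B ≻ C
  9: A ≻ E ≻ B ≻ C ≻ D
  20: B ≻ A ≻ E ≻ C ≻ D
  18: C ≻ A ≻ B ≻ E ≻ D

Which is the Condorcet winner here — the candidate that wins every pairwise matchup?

A

A vs B: 77–20
A vs C: 79–18
A vs D: 79–18
A vs E: 79–18
A beats every other candidate.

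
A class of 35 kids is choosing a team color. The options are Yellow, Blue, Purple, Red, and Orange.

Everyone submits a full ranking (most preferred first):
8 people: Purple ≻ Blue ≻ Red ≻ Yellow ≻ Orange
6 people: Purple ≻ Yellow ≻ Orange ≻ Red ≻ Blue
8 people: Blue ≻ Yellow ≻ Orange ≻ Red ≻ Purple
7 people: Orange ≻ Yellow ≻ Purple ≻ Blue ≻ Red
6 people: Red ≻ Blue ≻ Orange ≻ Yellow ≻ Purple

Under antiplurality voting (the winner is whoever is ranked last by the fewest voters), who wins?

Last-place votes: Yellow 0, Blue 6, Purple 14, Red 7, Orange 8.

Yellow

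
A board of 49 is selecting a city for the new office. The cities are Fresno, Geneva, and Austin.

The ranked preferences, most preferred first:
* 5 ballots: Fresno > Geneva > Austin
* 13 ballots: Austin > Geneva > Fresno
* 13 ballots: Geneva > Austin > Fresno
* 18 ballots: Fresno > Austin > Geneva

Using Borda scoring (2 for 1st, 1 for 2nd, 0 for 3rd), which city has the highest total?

Austin

Fresno: 5×2 + 13×0 + 13×0 + 18×2 = 46
Geneva: 5×1 + 13×1 + 13×2 + 18×0 = 44
Austin: 5×0 + 13×2 + 13×1 + 18×1 = 57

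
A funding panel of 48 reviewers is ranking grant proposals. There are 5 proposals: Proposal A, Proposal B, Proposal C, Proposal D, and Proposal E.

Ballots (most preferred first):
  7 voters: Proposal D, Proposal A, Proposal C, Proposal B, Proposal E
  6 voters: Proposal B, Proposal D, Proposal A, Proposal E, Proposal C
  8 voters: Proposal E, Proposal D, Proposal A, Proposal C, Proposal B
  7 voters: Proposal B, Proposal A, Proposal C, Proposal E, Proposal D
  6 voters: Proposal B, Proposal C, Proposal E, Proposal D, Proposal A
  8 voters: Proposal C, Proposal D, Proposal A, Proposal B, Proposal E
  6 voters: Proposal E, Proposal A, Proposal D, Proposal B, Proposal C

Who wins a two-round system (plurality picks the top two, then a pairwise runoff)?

Round 1 first-place votes: Proposal A 0, Proposal B 19, Proposal C 8, Proposal D 7, Proposal E 14. Proposal B and Proposal E advance.
Runoff: Proposal B is ranked above Proposal E on 34 ballots, Proposal E above Proposal B on 14.

Proposal B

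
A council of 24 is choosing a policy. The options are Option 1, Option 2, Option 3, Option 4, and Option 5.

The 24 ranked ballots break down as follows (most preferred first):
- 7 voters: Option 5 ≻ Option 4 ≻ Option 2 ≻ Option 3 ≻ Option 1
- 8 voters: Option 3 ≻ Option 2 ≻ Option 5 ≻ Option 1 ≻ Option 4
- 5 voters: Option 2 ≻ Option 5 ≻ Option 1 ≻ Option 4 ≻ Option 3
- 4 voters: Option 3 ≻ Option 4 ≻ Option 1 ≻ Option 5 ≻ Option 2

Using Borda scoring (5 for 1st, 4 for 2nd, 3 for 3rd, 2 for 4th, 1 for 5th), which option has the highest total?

Option 1: 7×1 + 8×2 + 5×3 + 4×3 = 50
Option 2: 7×3 + 8×4 + 5×5 + 4×1 = 82
Option 3: 7×2 + 8×5 + 5×1 + 4×5 = 79
Option 4: 7×4 + 8×1 + 5×2 + 4×4 = 62
Option 5: 7×5 + 8×3 + 5×4 + 4×2 = 87

Option 5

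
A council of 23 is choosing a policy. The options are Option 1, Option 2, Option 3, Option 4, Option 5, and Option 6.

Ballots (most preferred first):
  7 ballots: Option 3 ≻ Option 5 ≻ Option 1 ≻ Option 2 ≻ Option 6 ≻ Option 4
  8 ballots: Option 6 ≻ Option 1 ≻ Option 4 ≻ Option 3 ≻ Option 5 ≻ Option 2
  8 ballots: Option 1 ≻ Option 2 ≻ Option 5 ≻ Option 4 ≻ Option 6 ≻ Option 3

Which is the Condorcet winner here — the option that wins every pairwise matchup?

Option 1

Option 1 vs Option 2: 23–0
Option 1 vs Option 3: 16–7
Option 1 vs Option 4: 23–0
Option 1 vs Option 5: 16–7
Option 1 vs Option 6: 15–8
Option 1 beats every other option.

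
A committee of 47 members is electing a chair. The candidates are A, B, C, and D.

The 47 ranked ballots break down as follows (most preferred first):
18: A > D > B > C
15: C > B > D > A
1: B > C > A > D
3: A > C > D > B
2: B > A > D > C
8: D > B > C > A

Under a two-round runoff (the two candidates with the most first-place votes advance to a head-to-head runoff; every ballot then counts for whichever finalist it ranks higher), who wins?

C

Round 1 first-place votes: A 21, B 3, C 15, D 8. A and C advance.
Runoff: A is ranked above C on 23 ballots, C above A on 24.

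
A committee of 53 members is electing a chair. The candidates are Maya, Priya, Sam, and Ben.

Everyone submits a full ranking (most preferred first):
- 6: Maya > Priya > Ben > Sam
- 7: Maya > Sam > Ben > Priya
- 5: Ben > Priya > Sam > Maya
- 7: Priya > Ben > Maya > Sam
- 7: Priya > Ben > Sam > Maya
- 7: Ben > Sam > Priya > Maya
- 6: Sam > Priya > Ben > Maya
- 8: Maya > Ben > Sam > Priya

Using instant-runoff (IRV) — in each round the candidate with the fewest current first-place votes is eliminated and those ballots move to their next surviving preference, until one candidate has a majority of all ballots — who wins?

Priya

Round 1: Maya 21, Priya 14, Sam 6, Ben 12. Sam eliminated.
Round 2: Maya 21, Priya 20, Ben 12. Ben eliminated.
Round 3: Maya 21, Priya 32. Priya has a majority (≥27).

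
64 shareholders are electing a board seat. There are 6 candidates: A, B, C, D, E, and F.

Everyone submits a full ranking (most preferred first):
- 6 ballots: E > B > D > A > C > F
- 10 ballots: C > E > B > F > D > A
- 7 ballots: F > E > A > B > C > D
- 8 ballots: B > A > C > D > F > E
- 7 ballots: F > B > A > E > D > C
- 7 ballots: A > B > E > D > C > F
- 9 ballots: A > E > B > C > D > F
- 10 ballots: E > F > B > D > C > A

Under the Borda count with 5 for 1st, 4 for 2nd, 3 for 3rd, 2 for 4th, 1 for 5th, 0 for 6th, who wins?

B

A: 6×2 + 10×0 + 7×3 + 8×4 + 7×3 + 7×5 + 9×5 + 10×0 = 166
B: 6×4 + 10×3 + 7×2 + 8×5 + 7×4 + 7×4 + 9×3 + 10×3 = 221
C: 6×1 + 10×5 + 7×1 + 8×3 + 7×0 + 7×1 + 9×2 + 10×1 = 122
D: 6×3 + 10×1 + 7×0 + 8×2 + 7×1 + 7×2 + 9×1 + 10×2 = 94
E: 6×5 + 10×4 + 7×4 + 8×0 + 7×2 + 7×3 + 9×4 + 10×5 = 219
F: 6×0 + 10×2 + 7×5 + 8×1 + 7×5 + 7×0 + 9×0 + 10×4 = 138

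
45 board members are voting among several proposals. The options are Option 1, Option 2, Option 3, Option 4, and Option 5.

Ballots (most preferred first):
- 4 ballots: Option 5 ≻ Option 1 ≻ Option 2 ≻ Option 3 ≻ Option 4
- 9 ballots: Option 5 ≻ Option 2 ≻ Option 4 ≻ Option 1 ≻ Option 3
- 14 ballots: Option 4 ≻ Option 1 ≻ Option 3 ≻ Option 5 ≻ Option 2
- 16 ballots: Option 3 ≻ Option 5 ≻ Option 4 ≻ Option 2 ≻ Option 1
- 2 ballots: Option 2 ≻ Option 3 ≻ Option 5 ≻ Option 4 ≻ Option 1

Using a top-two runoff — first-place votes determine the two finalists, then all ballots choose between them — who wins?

Option 4

Round 1 first-place votes: Option 1 0, Option 2 2, Option 3 16, Option 4 14, Option 5 13. Option 3 and Option 4 advance.
Runoff: Option 3 is ranked above Option 4 on 22 ballots, Option 4 above Option 3 on 23.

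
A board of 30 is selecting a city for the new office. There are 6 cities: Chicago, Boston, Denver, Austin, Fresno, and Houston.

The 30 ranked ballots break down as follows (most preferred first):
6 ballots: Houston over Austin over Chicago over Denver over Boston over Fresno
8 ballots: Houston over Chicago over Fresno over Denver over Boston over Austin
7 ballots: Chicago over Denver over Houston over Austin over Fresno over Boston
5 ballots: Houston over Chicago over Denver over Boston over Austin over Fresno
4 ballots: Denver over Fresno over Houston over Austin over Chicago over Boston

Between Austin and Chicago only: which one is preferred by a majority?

Austin is ranked above Chicago on 10 ballots; Chicago above Austin on 20.

Chicago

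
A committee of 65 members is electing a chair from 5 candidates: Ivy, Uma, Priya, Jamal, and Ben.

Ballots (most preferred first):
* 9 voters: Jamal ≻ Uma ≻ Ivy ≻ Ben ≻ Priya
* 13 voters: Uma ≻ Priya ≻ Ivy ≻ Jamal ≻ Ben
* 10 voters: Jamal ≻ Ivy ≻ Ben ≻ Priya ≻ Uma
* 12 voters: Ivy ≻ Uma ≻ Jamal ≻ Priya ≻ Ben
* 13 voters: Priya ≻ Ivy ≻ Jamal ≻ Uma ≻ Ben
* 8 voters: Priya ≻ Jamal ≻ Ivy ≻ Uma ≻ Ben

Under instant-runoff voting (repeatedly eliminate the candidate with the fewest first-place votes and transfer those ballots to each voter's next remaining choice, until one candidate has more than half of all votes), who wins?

Uma

Round 1: Ivy 12, Uma 13, Priya 21, Jamal 19, Ben 0. Ben eliminated.
Round 2: Ivy 12, Uma 13, Priya 21, Jamal 19. Ivy eliminated.
Round 3: Uma 25, Priya 21, Jamal 19. Jamal eliminated.
Round 4: Uma 34, Priya 31. Uma has a majority (≥33).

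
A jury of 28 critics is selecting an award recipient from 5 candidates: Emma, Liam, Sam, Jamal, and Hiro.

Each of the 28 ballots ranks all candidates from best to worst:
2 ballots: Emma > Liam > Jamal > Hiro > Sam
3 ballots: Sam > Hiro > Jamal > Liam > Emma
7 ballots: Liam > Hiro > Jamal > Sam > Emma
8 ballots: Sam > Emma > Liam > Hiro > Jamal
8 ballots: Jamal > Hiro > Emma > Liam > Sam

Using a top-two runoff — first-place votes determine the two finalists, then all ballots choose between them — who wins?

Round 1 first-place votes: Emma 2, Liam 7, Sam 11, Jamal 8, Hiro 0. Sam and Jamal advance.
Runoff: Sam is ranked above Jamal on 11 ballots, Jamal above Sam on 17.

Jamal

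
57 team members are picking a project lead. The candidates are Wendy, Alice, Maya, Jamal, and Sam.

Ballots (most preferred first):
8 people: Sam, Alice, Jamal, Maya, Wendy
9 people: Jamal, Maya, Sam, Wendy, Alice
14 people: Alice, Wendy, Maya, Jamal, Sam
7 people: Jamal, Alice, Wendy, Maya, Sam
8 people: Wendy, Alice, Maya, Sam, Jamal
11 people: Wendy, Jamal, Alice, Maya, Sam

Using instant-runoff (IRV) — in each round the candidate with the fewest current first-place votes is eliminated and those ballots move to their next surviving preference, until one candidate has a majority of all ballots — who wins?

Alice

Round 1: Wendy 19, Alice 14, Maya 0, Jamal 16, Sam 8. Maya eliminated.
Round 2: Wendy 19, Alice 14, Jamal 16, Sam 8. Sam eliminated.
Round 3: Wendy 19, Alice 22, Jamal 16. Jamal eliminated.
Round 4: Wendy 28, Alice 29. Alice has a majority (≥29).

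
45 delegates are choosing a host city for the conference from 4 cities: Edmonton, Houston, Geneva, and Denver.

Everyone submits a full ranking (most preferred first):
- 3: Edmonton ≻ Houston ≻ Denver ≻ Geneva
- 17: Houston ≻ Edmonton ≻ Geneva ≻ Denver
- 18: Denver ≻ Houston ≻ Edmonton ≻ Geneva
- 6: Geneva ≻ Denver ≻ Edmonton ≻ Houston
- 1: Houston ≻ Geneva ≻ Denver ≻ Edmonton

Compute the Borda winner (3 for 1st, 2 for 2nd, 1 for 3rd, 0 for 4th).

Houston

Edmonton: 3×3 + 17×2 + 18×1 + 6×1 + 1×0 = 67
Houston: 3×2 + 17×3 + 18×2 + 6×0 + 1×3 = 96
Geneva: 3×0 + 17×1 + 18×0 + 6×3 + 1×2 = 37
Denver: 3×1 + 17×0 + 18×3 + 6×2 + 1×1 = 70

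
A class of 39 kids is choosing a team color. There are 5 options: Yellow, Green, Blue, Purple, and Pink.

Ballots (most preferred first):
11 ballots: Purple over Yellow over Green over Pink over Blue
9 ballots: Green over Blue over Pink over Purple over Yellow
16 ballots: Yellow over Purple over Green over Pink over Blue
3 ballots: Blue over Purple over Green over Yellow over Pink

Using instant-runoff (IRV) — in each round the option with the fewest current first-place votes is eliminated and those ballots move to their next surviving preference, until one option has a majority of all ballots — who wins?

Round 1: Yellow 16, Green 9, Blue 3, Purple 11, Pink 0. Pink eliminated.
Round 2: Yellow 16, Green 9, Blue 3, Purple 11. Blue eliminated.
Round 3: Yellow 16, Green 9, Purple 14. Green eliminated.
Round 4: Yellow 16, Purple 23. Purple has a majority (≥20).

Purple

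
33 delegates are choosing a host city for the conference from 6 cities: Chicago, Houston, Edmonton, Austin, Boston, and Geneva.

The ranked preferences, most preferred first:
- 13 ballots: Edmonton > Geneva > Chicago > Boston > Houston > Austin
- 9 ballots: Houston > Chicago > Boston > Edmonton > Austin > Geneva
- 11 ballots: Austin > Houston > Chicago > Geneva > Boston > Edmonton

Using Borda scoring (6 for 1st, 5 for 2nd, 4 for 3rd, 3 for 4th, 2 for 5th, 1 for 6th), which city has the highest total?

Chicago: 13×4 + 9×5 + 11×4 = 141
Houston: 13×2 + 9×6 + 11×5 = 135
Edmonton: 13×6 + 9×3 + 11×1 = 116
Austin: 13×1 + 9×2 + 11×6 = 97
Boston: 13×3 + 9×4 + 11×2 = 97
Geneva: 13×5 + 9×1 + 11×3 = 107

Chicago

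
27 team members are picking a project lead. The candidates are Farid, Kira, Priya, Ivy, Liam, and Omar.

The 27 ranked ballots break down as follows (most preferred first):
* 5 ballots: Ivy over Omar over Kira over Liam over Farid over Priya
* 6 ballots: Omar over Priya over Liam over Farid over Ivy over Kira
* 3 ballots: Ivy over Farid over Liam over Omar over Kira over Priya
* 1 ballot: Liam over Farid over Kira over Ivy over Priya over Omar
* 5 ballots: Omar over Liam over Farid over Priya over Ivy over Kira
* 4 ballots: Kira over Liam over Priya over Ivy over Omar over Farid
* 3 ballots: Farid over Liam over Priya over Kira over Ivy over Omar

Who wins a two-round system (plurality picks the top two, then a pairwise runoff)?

Ivy

Round 1 first-place votes: Farid 3, Kira 4, Priya 0, Ivy 8, Liam 1, Omar 11. Omar and Ivy advance.
Runoff: Omar is ranked above Ivy on 11 ballots, Ivy above Omar on 16.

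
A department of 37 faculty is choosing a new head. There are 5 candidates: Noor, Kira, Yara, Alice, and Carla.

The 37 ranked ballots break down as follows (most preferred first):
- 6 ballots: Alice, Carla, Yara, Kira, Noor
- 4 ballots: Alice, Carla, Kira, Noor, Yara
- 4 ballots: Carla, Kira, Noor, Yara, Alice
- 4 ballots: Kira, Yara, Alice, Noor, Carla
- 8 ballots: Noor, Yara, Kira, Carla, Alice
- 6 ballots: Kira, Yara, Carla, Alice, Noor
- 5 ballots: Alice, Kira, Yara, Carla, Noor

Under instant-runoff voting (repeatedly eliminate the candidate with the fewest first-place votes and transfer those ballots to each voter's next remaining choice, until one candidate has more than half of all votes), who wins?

Round 1: Noor 8, Kira 10, Yara 0, Alice 15, Carla 4. Yara eliminated.
Round 2: Noor 8, Kira 10, Alice 15, Carla 4. Carla eliminated.
Round 3: Noor 8, Kira 14, Alice 15. Noor eliminated.
Round 4: Kira 22, Alice 15. Kira has a majority (≥19).

Kira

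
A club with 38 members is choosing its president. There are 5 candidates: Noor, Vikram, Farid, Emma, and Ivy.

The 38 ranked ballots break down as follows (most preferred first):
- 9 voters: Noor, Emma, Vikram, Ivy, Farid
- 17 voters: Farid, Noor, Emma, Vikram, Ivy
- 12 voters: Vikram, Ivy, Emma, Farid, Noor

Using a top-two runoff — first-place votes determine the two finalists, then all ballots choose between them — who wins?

Vikram

Round 1 first-place votes: Noor 9, Vikram 12, Farid 17, Emma 0, Ivy 0. Farid and Vikram advance.
Runoff: Farid is ranked above Vikram on 17 ballots, Vikram above Farid on 21.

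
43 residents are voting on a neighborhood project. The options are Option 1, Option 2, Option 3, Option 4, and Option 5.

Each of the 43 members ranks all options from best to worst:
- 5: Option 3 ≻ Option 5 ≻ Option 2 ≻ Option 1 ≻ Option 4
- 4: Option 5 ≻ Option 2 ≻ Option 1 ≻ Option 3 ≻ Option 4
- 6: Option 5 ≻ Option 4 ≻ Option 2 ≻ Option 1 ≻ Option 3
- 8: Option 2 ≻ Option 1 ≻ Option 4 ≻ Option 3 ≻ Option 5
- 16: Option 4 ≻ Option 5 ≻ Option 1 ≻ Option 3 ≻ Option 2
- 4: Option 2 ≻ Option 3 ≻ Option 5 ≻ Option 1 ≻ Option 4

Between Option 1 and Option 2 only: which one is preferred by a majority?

Option 2

Option 1 is ranked above Option 2 on 16 ballots; Option 2 above Option 1 on 27.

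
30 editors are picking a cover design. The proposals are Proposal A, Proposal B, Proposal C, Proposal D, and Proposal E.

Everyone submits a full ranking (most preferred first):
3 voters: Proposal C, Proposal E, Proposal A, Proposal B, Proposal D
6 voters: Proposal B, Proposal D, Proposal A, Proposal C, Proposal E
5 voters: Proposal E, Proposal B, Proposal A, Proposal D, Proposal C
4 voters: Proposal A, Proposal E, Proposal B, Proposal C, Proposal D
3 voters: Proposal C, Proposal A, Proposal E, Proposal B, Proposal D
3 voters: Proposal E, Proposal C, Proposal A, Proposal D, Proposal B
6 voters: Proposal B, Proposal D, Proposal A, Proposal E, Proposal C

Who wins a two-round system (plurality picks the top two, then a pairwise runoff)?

Round 1 first-place votes: Proposal A 4, Proposal B 12, Proposal C 6, Proposal D 0, Proposal E 8. Proposal B and Proposal E advance.
Runoff: Proposal B is ranked above Proposal E on 12 ballots, Proposal E above Proposal B on 18.

Proposal E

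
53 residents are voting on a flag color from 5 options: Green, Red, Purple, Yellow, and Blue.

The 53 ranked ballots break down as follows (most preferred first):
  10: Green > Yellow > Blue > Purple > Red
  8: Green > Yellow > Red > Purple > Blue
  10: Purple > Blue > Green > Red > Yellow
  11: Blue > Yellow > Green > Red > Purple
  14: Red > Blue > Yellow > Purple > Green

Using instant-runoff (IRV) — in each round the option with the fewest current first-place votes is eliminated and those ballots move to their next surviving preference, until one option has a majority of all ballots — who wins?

Blue

Round 1: Green 18, Red 14, Purple 10, Yellow 0, Blue 11. Yellow eliminated.
Round 2: Green 18, Red 14, Purple 10, Blue 11. Purple eliminated.
Round 3: Green 18, Red 14, Blue 21. Red eliminated.
Round 4: Green 18, Blue 35. Blue has a majority (≥27).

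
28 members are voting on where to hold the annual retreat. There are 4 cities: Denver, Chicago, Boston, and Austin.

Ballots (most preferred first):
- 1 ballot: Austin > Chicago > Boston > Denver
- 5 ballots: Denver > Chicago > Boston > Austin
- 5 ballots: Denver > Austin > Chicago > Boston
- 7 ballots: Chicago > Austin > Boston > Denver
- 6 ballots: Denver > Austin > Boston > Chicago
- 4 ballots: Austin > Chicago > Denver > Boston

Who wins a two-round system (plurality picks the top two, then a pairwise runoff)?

Round 1 first-place votes: Denver 16, Chicago 7, Boston 0, Austin 5. Denver and Chicago advance.
Runoff: Denver is ranked above Chicago on 16 ballots, Chicago above Denver on 12.

Denver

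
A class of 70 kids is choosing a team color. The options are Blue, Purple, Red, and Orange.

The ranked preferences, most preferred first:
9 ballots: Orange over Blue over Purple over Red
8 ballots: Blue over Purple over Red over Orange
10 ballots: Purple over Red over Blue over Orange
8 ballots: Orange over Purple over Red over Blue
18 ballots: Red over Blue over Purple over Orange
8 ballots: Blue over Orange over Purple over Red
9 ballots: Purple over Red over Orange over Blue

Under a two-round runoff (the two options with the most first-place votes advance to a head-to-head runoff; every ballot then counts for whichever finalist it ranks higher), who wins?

Round 1 first-place votes: Blue 16, Purple 19, Red 18, Orange 17. Purple and Red advance.
Runoff: Purple is ranked above Red on 52 ballots, Red above Purple on 18.

Purple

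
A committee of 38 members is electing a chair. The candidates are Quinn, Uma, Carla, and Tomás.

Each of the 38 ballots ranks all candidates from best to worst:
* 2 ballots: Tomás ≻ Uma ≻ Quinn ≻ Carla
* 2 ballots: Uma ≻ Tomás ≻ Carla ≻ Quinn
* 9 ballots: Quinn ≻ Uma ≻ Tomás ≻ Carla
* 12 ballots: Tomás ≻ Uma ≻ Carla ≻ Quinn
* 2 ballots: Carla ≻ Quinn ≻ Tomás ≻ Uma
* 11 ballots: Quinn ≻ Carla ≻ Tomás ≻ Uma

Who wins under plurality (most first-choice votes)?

First-place votes: Quinn 20, Uma 2, Carla 2, Tomás 14.

Quinn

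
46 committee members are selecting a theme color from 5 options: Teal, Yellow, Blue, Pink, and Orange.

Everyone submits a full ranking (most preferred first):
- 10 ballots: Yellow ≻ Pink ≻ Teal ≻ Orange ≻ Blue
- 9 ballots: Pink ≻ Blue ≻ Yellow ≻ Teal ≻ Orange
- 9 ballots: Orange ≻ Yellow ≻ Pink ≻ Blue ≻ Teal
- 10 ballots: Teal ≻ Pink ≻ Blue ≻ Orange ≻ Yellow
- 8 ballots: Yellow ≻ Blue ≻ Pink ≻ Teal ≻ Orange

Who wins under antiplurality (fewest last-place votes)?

Last-place votes: Teal 9, Yellow 10, Blue 10, Pink 0, Orange 17.

Pink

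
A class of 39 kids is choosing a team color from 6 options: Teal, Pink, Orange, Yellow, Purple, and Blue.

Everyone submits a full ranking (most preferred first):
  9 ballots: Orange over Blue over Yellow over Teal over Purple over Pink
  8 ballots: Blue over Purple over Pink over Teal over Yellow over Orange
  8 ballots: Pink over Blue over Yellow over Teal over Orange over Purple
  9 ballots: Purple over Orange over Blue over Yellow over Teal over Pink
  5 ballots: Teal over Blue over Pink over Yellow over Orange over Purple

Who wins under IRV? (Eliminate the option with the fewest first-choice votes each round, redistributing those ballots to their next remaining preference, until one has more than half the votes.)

Round 1: Teal 5, Pink 8, Orange 9, Yellow 0, Purple 9, Blue 8. Yellow eliminated.
Round 2: Teal 5, Pink 8, Orange 9, Purple 9, Blue 8. Teal eliminated.
Round 3: Pink 8, Orange 9, Purple 9, Blue 13. Pink eliminated.
Round 4: Orange 9, Purple 9, Blue 21. Blue has a majority (≥20).

Blue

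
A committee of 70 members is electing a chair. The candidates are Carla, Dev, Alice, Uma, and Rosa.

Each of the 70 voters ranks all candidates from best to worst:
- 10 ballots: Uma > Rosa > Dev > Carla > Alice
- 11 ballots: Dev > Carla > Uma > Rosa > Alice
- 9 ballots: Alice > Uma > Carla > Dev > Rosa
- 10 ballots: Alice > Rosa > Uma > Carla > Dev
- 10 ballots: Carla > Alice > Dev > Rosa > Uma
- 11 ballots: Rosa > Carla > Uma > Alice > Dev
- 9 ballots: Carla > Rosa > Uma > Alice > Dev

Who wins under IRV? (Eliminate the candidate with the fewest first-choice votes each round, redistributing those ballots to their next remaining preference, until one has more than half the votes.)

Round 1: Carla 19, Dev 11, Alice 19, Uma 10, Rosa 11. Uma eliminated.
Round 2: Carla 19, Dev 11, Alice 19, Rosa 21. Dev eliminated.
Round 3: Carla 30, Alice 19, Rosa 21. Alice eliminated.
Round 4: Carla 39, Rosa 31. Carla has a majority (≥36).

Carla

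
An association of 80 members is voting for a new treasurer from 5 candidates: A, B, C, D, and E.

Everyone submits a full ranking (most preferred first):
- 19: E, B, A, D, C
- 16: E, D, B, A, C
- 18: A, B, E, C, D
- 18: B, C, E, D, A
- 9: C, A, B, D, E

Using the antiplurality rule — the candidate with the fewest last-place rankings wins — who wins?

B

Last-place votes: A 18, B 0, C 35, D 18, E 9.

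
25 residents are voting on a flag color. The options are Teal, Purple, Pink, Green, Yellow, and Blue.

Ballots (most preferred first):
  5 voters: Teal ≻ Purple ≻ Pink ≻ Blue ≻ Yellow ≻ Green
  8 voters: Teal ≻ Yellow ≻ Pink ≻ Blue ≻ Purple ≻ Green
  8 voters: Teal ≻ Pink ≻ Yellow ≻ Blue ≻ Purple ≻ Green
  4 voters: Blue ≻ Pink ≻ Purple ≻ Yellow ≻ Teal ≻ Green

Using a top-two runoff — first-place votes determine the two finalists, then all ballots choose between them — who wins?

Round 1 first-place votes: Teal 21, Purple 0, Pink 0, Green 0, Yellow 0, Blue 4. Teal and Blue advance.
Runoff: Teal is ranked above Blue on 21 ballots, Blue above Teal on 4.

Teal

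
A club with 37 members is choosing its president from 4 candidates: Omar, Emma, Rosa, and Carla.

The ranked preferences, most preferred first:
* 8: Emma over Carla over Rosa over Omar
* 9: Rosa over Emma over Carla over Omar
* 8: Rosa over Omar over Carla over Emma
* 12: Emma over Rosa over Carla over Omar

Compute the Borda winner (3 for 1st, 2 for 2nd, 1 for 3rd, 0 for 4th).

Omar: 8×0 + 9×0 + 8×2 + 12×0 = 16
Emma: 8×3 + 9×2 + 8×0 + 12×3 = 78
Rosa: 8×1 + 9×3 + 8×3 + 12×2 = 83
Carla: 8×2 + 9×1 + 8×1 + 12×1 = 45

Rosa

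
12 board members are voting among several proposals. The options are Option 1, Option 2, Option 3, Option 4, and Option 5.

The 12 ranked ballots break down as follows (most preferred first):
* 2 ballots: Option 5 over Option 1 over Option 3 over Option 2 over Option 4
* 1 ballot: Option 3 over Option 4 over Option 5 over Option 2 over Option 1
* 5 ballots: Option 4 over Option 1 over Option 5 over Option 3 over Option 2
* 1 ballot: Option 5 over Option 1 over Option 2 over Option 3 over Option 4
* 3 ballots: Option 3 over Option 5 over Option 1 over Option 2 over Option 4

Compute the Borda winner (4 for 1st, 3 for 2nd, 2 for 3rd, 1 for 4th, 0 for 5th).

Option 5

Option 1: 2×3 + 1×0 + 5×3 + 1×3 + 3×2 = 30
Option 2: 2×1 + 1×1 + 5×0 + 1×2 + 3×1 = 8
Option 3: 2×2 + 1×4 + 5×1 + 1×1 + 3×4 = 26
Option 4: 2×0 + 1×3 + 5×4 + 1×0 + 3×0 = 23
Option 5: 2×4 + 1×2 + 5×2 + 1×4 + 3×3 = 33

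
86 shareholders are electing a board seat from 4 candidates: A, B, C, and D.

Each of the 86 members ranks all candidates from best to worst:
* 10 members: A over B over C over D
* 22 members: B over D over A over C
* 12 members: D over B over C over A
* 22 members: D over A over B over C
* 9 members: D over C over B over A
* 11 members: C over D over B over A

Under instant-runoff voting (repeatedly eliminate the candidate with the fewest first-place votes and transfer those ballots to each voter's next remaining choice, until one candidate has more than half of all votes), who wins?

D

Round 1: A 10, B 22, C 11, D 43. A eliminated.
Round 2: B 32, C 11, D 43. C eliminated.
Round 3: B 32, D 54. D has a majority (≥44).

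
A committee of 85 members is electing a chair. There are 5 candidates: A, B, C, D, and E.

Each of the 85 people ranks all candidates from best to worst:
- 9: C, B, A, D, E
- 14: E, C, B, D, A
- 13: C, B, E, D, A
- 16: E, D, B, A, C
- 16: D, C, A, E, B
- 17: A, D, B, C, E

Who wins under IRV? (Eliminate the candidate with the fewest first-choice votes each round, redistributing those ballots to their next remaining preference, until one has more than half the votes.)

C

Round 1: A 17, B 0, C 22, D 16, E 30. B eliminated.
Round 2: A 17, C 22, D 16, E 30. D eliminated.
Round 3: A 17, C 38, E 30. A eliminated.
Round 4: C 55, E 30. C has a majority (≥43).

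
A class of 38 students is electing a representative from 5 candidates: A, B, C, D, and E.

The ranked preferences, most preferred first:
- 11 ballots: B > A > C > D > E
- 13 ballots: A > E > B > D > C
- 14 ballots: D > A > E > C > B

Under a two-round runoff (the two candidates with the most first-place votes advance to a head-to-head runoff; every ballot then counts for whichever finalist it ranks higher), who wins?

A

Round 1 first-place votes: A 13, B 11, C 0, D 14, E 0. D and A advance.
Runoff: D is ranked above A on 14 ballots, A above D on 24.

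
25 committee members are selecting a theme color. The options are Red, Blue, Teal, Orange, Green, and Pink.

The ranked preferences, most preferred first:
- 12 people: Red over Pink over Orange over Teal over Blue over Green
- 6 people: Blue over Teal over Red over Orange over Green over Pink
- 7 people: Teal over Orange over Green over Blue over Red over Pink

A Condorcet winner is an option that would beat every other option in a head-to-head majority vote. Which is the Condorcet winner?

Teal vs Red: 13–12
Teal vs Blue: 19–6
Teal vs Orange: 13–12
Teal vs Green: 25–0
Teal vs Pink: 13–12
Teal beats every other option.

Teal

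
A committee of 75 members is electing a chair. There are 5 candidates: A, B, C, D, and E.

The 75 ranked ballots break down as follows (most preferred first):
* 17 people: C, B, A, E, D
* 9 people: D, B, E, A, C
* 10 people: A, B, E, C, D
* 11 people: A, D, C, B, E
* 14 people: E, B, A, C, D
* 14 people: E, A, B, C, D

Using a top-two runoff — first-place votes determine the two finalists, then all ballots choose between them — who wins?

Round 1 first-place votes: A 21, B 0, C 17, D 9, E 28. E and A advance.
Runoff: E is ranked above A on 37 ballots, A above E on 38.

A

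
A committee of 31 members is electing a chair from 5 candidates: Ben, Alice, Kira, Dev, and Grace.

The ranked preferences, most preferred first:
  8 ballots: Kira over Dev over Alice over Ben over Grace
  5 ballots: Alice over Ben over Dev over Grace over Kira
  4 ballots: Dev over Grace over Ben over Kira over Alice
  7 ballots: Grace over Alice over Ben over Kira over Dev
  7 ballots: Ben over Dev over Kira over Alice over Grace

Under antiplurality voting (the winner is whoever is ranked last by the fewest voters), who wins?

Ben

Last-place votes: Ben 0, Alice 4, Kira 5, Dev 7, Grace 15.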